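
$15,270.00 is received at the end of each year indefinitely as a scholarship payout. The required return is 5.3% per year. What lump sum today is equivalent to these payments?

$288,113.21

Periodic rate r = 0.053 per year.
Level perpetuity: PV = PMT / r = 15,270 / (0.053) = $288,113.21.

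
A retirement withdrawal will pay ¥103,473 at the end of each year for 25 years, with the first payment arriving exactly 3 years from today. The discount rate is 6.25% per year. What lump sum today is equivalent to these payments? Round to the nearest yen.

¥1,144,368

Ordinary annuity of 25 payments, first payment at period 3.
Periodic rate r = 0.0625 per year.
The ordinary-annuity PV formula values the stream one period before the first payment (period 2); discount that back 2 periods:
PV₀ = 103,473 × [1 − (1+r)^−25] / r × (1+r)^−2 = ¥1,144,368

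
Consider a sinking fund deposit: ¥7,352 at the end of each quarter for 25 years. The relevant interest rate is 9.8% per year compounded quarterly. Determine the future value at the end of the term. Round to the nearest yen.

This is an ordinary annuity: 100 deposits of ¥7,352 at the end of each quarter.
Periodic rate r = 0.098/4 per quarter; n is counted in quarters.
FV = PMT × [((1+r)^n − 1)/r] = 7,352 × [(1+r)^100 − 1] / r = ¥3,076,177

¥3,076,177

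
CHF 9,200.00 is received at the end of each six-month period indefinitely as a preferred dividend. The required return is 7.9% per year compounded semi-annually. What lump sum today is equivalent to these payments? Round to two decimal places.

CHF 232,911.39

Periodic rate r = 0.079/2 per half-year.
Level perpetuity: PV = PMT / r = 9,200 / (0.079/2) = CHF 232,911.39.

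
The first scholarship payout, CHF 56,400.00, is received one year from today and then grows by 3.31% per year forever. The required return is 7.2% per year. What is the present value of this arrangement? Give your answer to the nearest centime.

CHF 1,449,871.47

Periodic rate r = 0.072 per year.
Growing perpetuity (Gordon): PV = PMT₁ / (r − g) = 56,400 / (r − 0.0331) = CHF 1,449,871.47.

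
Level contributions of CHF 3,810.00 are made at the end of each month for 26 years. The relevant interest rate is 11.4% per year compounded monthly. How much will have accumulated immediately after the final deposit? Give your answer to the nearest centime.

This is an ordinary annuity: 312 deposits of CHF 3,810.00 at the end of each month.
Periodic rate r = 0.114/12 per month; n is counted in months.
FV = PMT × [((1+r)^n − 1)/r] = 3,810 × [(1+r)^312 − 1] / r = CHF 7,261,513.46

CHF 7,261,513.46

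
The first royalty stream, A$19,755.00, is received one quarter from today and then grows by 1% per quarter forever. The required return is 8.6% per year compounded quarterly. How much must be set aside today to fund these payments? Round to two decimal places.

Periodic rate r = 0.086/4 per quarter.
Growing perpetuity (Gordon): PV = PMT₁ / (r − g) = 19,755 / (r − 0.01) = A$1,717,826.09.

A$1,717,826.09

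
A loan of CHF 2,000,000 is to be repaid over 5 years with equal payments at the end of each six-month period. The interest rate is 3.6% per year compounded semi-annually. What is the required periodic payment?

CHF 220,329.56

Level ordinary annuity; solve PV = PMT × [(1 − (1+r)^−n)/r] for PMT.
Periodic rate r = 0.036/2 per half-year; n is counted in half-years.
With n = 10: PMT = 2,000,000 / ([(1 − (1+r)^−n)/r]) = CHF 220,329.56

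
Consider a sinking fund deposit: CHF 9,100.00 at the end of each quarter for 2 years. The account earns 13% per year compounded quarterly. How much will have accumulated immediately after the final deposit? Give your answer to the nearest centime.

CHF 81,641.71

This is an ordinary annuity: 8 deposits of CHF 9,100.00 at the end of each quarter.
Periodic rate r = 0.13/4 per quarter; n is counted in quarters.
FV = PMT × [((1+r)^n − 1)/r] = 9,100 × [(1+r)^8 − 1] / r = CHF 81,641.71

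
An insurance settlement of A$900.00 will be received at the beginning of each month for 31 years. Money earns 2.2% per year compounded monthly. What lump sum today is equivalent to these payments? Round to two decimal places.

This is an annuity due: 372 payments of A$900.00 at the beginning of each month.
Periodic rate r = 0.022/12 per month; n is counted in months.
PV = PMT × [(1 − (1+r)^−n)/r] × (1+r) = 900 × [1 − (1+r)^−372] / r × (1+r) = A$242,992.75

A$242,992.75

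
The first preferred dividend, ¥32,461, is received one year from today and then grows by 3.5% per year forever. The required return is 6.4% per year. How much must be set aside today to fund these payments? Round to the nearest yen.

¥1,119,345

Periodic rate r = 0.064 per year.
Growing perpetuity (Gordon): PV = PMT₁ / (r − g) = 32,461 / (r − 0.035) = ¥1,119,345.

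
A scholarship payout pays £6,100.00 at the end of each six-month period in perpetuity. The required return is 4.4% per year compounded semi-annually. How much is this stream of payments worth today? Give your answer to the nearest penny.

Periodic rate r = 0.044/2 per half-year.
Level perpetuity: PV = PMT / r = 6,100 / (0.044/2) = £277,272.73.

£277,272.73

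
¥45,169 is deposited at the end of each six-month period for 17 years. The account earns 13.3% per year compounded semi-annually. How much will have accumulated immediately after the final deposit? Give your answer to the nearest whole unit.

This is an ordinary annuity: 34 deposits of ¥45,169 at the end of each six-month period.
Periodic rate r = 0.133/2 per half-year; n is counted in half-years.
FV = PMT × [((1+r)^n − 1)/r] = 45,169 × [(1+r)^34 − 1] / r = ¥5,383,774

¥5,383,774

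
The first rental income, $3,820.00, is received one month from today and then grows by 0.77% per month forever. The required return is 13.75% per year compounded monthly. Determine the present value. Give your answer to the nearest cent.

Periodic rate r = 0.1375/12 per month.
Growing perpetuity (Gordon): PV = PMT₁ / (r − g) = 3,820 / (r − 0.0077) = $1,016,407.98.

$1,016,407.98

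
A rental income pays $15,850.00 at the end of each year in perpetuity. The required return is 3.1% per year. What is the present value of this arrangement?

$511,290.32

Periodic rate r = 0.031 per year.
Level perpetuity: PV = PMT / r = 15,850 / (0.031) = $511,290.32.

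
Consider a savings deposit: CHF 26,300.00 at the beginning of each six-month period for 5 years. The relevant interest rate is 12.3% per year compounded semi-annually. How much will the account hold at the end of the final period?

CHF 370,576.63

This is an annuity due: 10 deposits of CHF 26,300.00 at the beginning of each six-month period.
Periodic rate r = 0.123/2 per half-year; n is counted in half-years.
FV = PMT × [((1+r)^n − 1)/r] × (1+r) = 26,300 × [(1+r)^10 − 1] / r × (1+r) = CHF 370,576.63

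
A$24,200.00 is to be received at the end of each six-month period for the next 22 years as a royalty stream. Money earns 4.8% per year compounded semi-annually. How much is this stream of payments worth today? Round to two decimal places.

This is an ordinary annuity: 44 payments of A$24,200.00 at the end of each six-month period.
Periodic rate r = 0.048/2 per half-year; n is counted in half-years.
PV = PMT × [(1 − (1+r)^−n)/r] = 24,200 × [1 − (1+r)^−44] / r = A$653,188.07

A$653,188.07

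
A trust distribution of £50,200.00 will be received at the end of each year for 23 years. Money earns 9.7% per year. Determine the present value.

This is an ordinary annuity: 23 payments of £50,200.00 at the end of each year.
Periodic rate r = 0.097 per year.
PV = PMT × [(1 − (1+r)^−n)/r] = 50,200 × [1 − (1+r)^−23] / r = £455,982.65

£455,982.65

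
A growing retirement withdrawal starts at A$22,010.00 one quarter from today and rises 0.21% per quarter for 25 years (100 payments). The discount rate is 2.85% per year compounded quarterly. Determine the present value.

Periodic rate r = 0.0285/4 per quarter; n is counted in quarters.
Growing ordinary annuity: PV = PMT₁ × [1 − ((1+g)/(1+r))^n] / (r − g) = 22,010 × [1 − ((1+0.0021)/(1+r))^100] / (r − 0.0021) = A$1,723,949.95.

A$1,723,949.95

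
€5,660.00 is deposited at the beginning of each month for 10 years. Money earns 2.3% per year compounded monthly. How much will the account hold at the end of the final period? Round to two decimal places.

€764,301.09

This is an annuity due: 120 deposits of €5,660.00 at the beginning of each month.
Periodic rate r = 0.023/12 per month; n is counted in months.
FV = PMT × [((1+r)^n − 1)/r] × (1+r) = 5,660 × [(1+r)^120 − 1] / r × (1+r) = €764,301.09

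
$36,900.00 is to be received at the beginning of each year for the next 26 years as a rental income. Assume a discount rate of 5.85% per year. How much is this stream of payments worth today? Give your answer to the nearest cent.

$515,404.63

This is an annuity due: 26 payments of $36,900.00 at the beginning of each year.
Periodic rate r = 0.0585 per year.
PV = PMT × [(1 − (1+r)^−n)/r] × (1+r) = 36,900 × [1 − (1+r)^−26] / r × (1+r) = $515,404.63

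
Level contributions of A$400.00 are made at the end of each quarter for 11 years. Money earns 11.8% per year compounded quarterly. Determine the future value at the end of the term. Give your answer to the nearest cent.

This is an ordinary annuity: 44 deposits of A$400.00 at the end of each quarter.
Periodic rate r = 0.118/4 per quarter; n is counted in quarters.
FV = PMT × [((1+r)^n − 1)/r] = 400 × [(1+r)^44 − 1] / r = A$35,170.79

A$35,170.79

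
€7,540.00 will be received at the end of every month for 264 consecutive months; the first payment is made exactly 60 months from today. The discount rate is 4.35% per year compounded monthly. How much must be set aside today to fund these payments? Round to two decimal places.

Ordinary annuity of 264 payments, first payment at period 60.
Periodic rate r = 0.0435/12 per month; n is counted in months.
The ordinary-annuity PV formula values the stream one period before the first payment (period 59); discount that back 59 periods:
PV₀ = 7,540 × [1 − (1+r)^−264] / r × (1+r)^−59 = €1,033,778.59

€1,033,778.59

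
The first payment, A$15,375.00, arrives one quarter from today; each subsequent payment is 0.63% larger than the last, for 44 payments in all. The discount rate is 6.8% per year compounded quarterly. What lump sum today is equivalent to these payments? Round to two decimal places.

A$534,683.91

Periodic rate r = 0.068/4 per quarter; n is counted in quarters.
Growing ordinary annuity: PV = PMT₁ × [1 − ((1+g)/(1+r))^n] / (r − g) = 15,375 × [1 − ((1+0.0063)/(1+r))^44] / (r − 0.0063) = A$534,683.91.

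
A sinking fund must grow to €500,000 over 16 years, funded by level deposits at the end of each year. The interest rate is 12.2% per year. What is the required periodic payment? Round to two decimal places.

Level ordinary annuity; solve FV = PMT × [((1+r)^n − 1)/r] for PMT.
Periodic rate r = 0.122 per year.
With n = 16: PMT = 500,000 / ([((1+r)^n − 1)/r]) = €11,492.28

€11,492.28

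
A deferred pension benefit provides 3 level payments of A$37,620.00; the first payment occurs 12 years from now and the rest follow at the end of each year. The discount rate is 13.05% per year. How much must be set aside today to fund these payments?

A$23,024.91

Ordinary annuity of 3 payments, first payment at period 12.
Periodic rate r = 0.1305 per year.
The ordinary-annuity PV formula values the stream one period before the first payment (period 11); discount that back 11 periods:
PV₀ = 37,620 × [1 − (1+r)^−3] / r × (1+r)^−11 = A$23,024.91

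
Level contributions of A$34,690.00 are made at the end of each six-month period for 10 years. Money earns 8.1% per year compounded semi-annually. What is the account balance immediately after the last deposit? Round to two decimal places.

A$1,038,377.17

This is an ordinary annuity: 20 deposits of A$34,690.00 at the end of each six-month period.
Periodic rate r = 0.081/2 per half-year; n is counted in half-years.
FV = PMT × [((1+r)^n − 1)/r] = 34,690 × [(1+r)^20 − 1] / r = A$1,038,377.17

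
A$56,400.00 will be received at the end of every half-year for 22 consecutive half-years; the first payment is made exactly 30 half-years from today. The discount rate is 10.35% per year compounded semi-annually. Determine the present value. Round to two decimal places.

Ordinary annuity of 22 payments, first payment at period 30.
Periodic rate r = 0.1035/2 per half-year; n is counted in half-years.
The ordinary-annuity PV formula values the stream one period before the first payment (period 29); discount that back 29 periods:
PV₀ = 56,400 × [1 − (1+r)^−22] / r × (1+r)^−29 = A$169,149.40

A$169,149.40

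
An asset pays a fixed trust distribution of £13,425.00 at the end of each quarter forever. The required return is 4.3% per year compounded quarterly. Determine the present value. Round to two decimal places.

£1,248,837.21

Periodic rate r = 0.043/4 per quarter.
Level perpetuity: PV = PMT / r = 13,425 / (0.043/4) = £1,248,837.21.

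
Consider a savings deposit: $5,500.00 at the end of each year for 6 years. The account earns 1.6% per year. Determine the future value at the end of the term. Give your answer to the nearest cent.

This is an ordinary annuity: 6 deposits of $5,500.00 at the end of each year.
Periodic rate r = 0.016 per year.
FV = PMT × [((1+r)^n − 1)/r] = 5,500 × [(1+r)^6 − 1] / r = $34,348.50

$34,348.50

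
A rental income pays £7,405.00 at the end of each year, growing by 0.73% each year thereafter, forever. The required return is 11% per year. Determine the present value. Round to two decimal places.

Periodic rate r = 0.11 per year.
Growing perpetuity (Gordon): PV = PMT₁ / (r − g) = 7,405 / (r − 0.0073) = £72,103.21.

£72,103.21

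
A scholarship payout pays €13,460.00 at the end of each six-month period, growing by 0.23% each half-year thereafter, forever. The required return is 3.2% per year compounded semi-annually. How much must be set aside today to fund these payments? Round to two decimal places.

Periodic rate r = 0.032/2 per half-year.
Growing perpetuity (Gordon): PV = PMT₁ / (r − g) = 13,460 / (r − 0.0023) = €982,481.75.

€982,481.75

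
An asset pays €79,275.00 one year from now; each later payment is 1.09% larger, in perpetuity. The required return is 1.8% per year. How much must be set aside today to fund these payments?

€11,165,492.96

Periodic rate r = 0.018 per year.
Growing perpetuity (Gordon): PV = PMT₁ / (r − g) = 79,275 / (r − 0.0109) = €11,165,492.96.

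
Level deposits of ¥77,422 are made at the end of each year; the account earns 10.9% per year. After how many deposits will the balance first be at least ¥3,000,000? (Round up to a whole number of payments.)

Periodic rate r = 0.109 per year.
Ordinary annuity FV: 3,000,000 = 77,422 × [((1+r)^n − 1)/r].
(1+r)^n = 1 + 3,000,000 × r / 77,422, so n = ln(1 + 3,000,000·r/77,422) / ln(1+r) = 15.98.
Round up to a whole number of payments: n = 16.

16 payments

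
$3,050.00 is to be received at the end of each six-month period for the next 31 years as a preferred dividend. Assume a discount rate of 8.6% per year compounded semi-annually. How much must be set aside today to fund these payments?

$65,715.83

This is an ordinary annuity: 62 payments of $3,050.00 at the end of each six-month period.
Periodic rate r = 0.086/2 per half-year; n is counted in half-years.
PV = PMT × [(1 − (1+r)^−n)/r] = 3,050 × [1 − (1+r)^−62] / r = $65,715.83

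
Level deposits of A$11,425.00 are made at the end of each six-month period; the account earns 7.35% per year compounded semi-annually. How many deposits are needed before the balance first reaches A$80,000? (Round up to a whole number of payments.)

Periodic rate r = 0.0735/2 per half-year; n is counted in half-years.
Ordinary annuity FV: 80,000 = 11,425 × [((1+r)^n − 1)/r].
(1+r)^n = 1 + 80,000 × r / 11,425, so n = ln(1 + 80,000·r/11,425) / ln(1+r) = 6.34.
Round up to a whole number of payments: n = 7.

7 payments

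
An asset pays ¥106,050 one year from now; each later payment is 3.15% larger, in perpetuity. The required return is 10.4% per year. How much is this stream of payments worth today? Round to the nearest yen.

¥1,462,759

Periodic rate r = 0.104 per year.
Growing perpetuity (Gordon): PV = PMT₁ / (r − g) = 106,050 / (r − 0.0315) = ¥1,462,759.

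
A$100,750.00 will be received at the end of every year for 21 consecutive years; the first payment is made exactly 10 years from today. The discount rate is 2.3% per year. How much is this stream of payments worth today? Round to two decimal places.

Ordinary annuity of 21 payments, first payment at period 10.
Periodic rate r = 0.023 per year.
The ordinary-annuity PV formula values the stream one period before the first payment (period 9); discount that back 9 periods:
PV₀ = 100,750 × [1 − (1+r)^−21] / r × (1+r)^−9 = A$1,355,379.53

A$1,355,379.53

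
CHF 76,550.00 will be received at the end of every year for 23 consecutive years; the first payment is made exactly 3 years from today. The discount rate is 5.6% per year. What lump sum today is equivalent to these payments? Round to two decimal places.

CHF 875,753.94

Ordinary annuity of 23 payments, first payment at period 3.
Periodic rate r = 0.056 per year.
The ordinary-annuity PV formula values the stream one period before the first payment (period 2); discount that back 2 periods:
PV₀ = 76,550 × [1 − (1+r)^−23] / r × (1+r)^−2 = CHF 875,753.94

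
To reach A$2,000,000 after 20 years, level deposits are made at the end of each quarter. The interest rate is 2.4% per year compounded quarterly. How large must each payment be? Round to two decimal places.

Level ordinary annuity; solve FV = PMT × [((1+r)^n − 1)/r] for PMT.
Periodic rate r = 0.024/4 per quarter; n is counted in quarters.
With n = 80: PMT = 2,000,000 / ([((1+r)^n − 1)/r]) = A$19,551.67

A$19,551.67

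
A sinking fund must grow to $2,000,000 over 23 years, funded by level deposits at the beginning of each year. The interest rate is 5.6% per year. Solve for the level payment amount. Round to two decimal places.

$42,396.62

Level annuity due; solve FV = PMT × [((1+r)^n − 1)/r] × (1+r) for PMT.
Periodic rate r = 0.056 per year.
With n = 23: PMT = 2,000,000 / ([((1+r)^n − 1)/r] × (1+r)) = $42,396.62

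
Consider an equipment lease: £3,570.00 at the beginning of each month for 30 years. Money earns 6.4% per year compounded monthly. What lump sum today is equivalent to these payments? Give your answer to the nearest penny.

£573,781.95

This is an annuity due: 360 payments of £3,570.00 at the beginning of each month.
Periodic rate r = 0.064/12 per month; n is counted in months.
PV = PMT × [(1 − (1+r)^−n)/r] × (1+r) = 3,570 × [1 − (1+r)^−360] / r × (1+r) = £573,781.95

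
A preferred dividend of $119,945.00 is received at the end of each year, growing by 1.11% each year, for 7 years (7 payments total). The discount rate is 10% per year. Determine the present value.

$601,231.95

Periodic rate r = 0.1 per year.
Growing ordinary annuity: PV = PMT₁ × [1 − ((1+g)/(1+r))^n] / (r − g) = 119,945 × [1 − ((1+0.0111)/(1+r))^7] / (r − 0.0111) = $601,231.95.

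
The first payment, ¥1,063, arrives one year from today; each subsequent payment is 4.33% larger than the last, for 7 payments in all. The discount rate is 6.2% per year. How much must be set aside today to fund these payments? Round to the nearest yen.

¥6,647

Periodic rate r = 0.062 per year.
Growing ordinary annuity: PV = PMT₁ × [1 − ((1+g)/(1+r))^n] / (r − g) = 1,063 × [1 − ((1+0.0433)/(1+r))^7] / (r − 0.0433) = ¥6,647.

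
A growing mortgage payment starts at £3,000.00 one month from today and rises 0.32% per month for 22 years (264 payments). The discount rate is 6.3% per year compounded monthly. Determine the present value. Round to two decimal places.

£609,693.55

Periodic rate r = 0.063/12 per month; n is counted in months.
Growing ordinary annuity: PV = PMT₁ × [1 − ((1+g)/(1+r))^n] / (r − g) = 3,000 × [1 − ((1+0.0032)/(1+r))^264] / (r − 0.0032) = £609,693.55.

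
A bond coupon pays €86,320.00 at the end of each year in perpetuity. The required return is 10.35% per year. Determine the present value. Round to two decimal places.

€834,009.66

Periodic rate r = 0.1035 per year.
Level perpetuity: PV = PMT / r = 86,320 / (0.1035) = €834,009.66.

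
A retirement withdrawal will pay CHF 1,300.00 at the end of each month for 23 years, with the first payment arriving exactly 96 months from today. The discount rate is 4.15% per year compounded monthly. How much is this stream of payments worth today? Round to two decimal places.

Ordinary annuity of 276 payments, first payment at period 96.
Periodic rate r = 0.0415/12 per month; n is counted in months.
The ordinary-annuity PV formula values the stream one period before the first payment (period 95); discount that back 95 periods:
PV₀ = 1,300 × [1 − (1+r)^−276] / r × (1+r)^−95 = CHF 166,365.16

CHF 166,365.16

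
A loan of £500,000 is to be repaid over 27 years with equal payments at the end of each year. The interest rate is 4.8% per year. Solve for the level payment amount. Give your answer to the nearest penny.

Level ordinary annuity; solve PV = PMT × [(1 − (1+r)^−n)/r] for PMT.
Periodic rate r = 0.048 per year.
With n = 27: PMT = 500,000 / ([(1 − (1+r)^−n)/r]) = £33,426.07

£33,426.07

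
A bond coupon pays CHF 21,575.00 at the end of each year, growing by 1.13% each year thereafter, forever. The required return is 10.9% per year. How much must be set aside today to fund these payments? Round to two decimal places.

CHF 220,829.07

Periodic rate r = 0.109 per year.
Growing perpetuity (Gordon): PV = PMT₁ / (r − g) = 21,575 / (r − 0.0113) = CHF 220,829.07.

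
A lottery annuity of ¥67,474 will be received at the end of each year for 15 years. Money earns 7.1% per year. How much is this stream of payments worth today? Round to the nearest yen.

This is an ordinary annuity: 15 payments of ¥67,474 at the end of each year.
Periodic rate r = 0.071 per year.
PV = PMT × [(1 − (1+r)^−n)/r] = 67,474 × [1 − (1+r)^−15] / r = ¥610,685

¥610,685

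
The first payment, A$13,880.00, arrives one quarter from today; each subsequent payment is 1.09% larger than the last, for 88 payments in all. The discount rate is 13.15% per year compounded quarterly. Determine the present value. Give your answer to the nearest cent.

A$536,439.66

Periodic rate r = 0.1315/4 per quarter; n is counted in quarters.
Growing ordinary annuity: PV = PMT₁ × [1 − ((1+g)/(1+r))^n] / (r − g) = 13,880 × [1 − ((1+0.0109)/(1+r))^88] / (r − 0.0109) = A$536,439.66.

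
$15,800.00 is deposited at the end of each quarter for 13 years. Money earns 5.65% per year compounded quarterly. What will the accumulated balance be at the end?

$1,201,085.14

This is an ordinary annuity: 52 deposits of $15,800.00 at the end of each quarter.
Periodic rate r = 0.0565/4 per quarter; n is counted in quarters.
FV = PMT × [((1+r)^n − 1)/r] = 15,800 × [(1+r)^52 − 1] / r = $1,201,085.14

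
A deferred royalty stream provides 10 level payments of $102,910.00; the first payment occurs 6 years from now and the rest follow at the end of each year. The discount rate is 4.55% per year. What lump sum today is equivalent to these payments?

$650,273.54

Ordinary annuity of 10 payments, first payment at period 6.
Periodic rate r = 0.0455 per year.
The ordinary-annuity PV formula values the stream one period before the first payment (period 5); discount that back 5 periods:
PV₀ = 102,910 × [1 − (1+r)^−10] / r × (1+r)^−5 = $650,273.54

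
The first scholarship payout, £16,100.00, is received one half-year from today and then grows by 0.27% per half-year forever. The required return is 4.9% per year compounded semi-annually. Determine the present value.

£738,532.11

Periodic rate r = 0.049/2 per half-year.
Growing perpetuity (Gordon): PV = PMT₁ / (r − g) = 16,100 / (r − 0.0027) = £738,532.11.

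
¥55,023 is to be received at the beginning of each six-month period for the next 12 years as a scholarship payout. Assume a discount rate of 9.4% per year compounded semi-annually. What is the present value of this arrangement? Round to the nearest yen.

¥818,652

This is an annuity due: 24 payments of ¥55,023 at the beginning of each six-month period.
Periodic rate r = 0.094/2 per half-year; n is counted in half-years.
PV = PMT × [(1 − (1+r)^−n)/r] × (1+r) = 55,023 × [1 − (1+r)^−24] / r × (1+r) = ¥818,652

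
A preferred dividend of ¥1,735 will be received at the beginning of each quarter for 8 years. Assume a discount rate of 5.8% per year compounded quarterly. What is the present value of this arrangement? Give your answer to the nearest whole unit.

This is an annuity due: 32 payments of ¥1,735 at the beginning of each quarter.
Periodic rate r = 0.058/4 per quarter; n is counted in quarters.
PV = PMT × [(1 − (1+r)^−n)/r] × (1+r) = 1,735 × [1 − (1+r)^−32] / r × (1+r) = ¥44,810

¥44,810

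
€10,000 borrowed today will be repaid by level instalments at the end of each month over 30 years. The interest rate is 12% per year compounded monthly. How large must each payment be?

Level ordinary annuity; solve PV = PMT × [(1 − (1+r)^−n)/r] for PMT.
Periodic rate r = 0.12/12 per month; n is counted in months.
With n = 360: PMT = 10,000 / ([(1 − (1+r)^−n)/r]) = €102.86

€102.86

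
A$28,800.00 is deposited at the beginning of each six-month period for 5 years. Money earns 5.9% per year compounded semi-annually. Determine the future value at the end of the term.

This is an annuity due: 10 deposits of A$28,800.00 at the beginning of each six-month period.
Periodic rate r = 0.059/2 per half-year; n is counted in half-years.
FV = PMT × [((1+r)^n − 1)/r] × (1+r) = 28,800 × [(1+r)^10 − 1] / r × (1+r) = A$339,117.80

A$339,117.80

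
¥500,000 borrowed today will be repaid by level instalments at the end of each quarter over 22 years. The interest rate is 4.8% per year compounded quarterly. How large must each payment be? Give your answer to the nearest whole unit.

¥9,231

Level ordinary annuity; solve PV = PMT × [(1 − (1+r)^−n)/r] for PMT.
Periodic rate r = 0.048/4 per quarter; n is counted in quarters.
With n = 88: PMT = 500,000 / ([(1 − (1+r)^−n)/r]) = ¥9,231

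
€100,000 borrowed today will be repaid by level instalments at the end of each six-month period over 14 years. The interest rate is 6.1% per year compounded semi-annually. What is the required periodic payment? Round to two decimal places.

Level ordinary annuity; solve PV = PMT × [(1 − (1+r)^−n)/r] for PMT.
Periodic rate r = 0.061/2 per half-year; n is counted in half-years.
With n = 28: PMT = 100,000 / ([(1 − (1+r)^−n)/r]) = €5,361.95

€5,361.95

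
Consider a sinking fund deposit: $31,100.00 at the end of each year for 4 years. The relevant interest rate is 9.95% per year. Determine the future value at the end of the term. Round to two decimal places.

$144,228.93

This is an ordinary annuity: 4 deposits of $31,100.00 at the end of each year.
Periodic rate r = 0.0995 per year.
FV = PMT × [((1+r)^n − 1)/r] = 31,100 × [(1+r)^4 − 1] / r = $144,228.93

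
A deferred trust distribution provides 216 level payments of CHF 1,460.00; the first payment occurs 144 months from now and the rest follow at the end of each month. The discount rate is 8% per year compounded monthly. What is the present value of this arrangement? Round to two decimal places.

Ordinary annuity of 216 payments, first payment at period 144.
Periodic rate r = 0.08/12 per month; n is counted in months.
The ordinary-annuity PV formula values the stream one period before the first payment (period 143); discount that back 143 periods:
PV₀ = 1,460 × [1 − (1+r)^−216] / r × (1+r)^−143 = CHF 64,522.31

CHF 64,522.31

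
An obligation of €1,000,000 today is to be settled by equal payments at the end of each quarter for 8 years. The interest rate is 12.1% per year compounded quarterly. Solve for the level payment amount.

€49,213.63

Level ordinary annuity; solve PV = PMT × [(1 − (1+r)^−n)/r] for PMT.
Periodic rate r = 0.121/4 per quarter; n is counted in quarters.
With n = 32: PMT = 1,000,000 / ([(1 − (1+r)^−n)/r]) = €49,213.63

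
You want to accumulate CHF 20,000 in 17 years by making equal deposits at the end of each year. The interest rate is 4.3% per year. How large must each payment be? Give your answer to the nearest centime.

CHF 822.45

Level ordinary annuity; solve FV = PMT × [((1+r)^n − 1)/r] for PMT.
Periodic rate r = 0.043 per year.
With n = 17: PMT = 20,000 / ([((1+r)^n − 1)/r]) = CHF 822.45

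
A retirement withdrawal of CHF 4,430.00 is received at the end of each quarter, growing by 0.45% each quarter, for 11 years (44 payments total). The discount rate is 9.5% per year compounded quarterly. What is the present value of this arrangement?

CHF 130,305.14

Periodic rate r = 0.095/4 per quarter; n is counted in quarters.
Growing ordinary annuity: PV = PMT₁ × [1 − ((1+g)/(1+r))^n] / (r − g) = 4,430 × [1 − ((1+0.0045)/(1+r))^44] / (r − 0.0045) = CHF 130,305.14.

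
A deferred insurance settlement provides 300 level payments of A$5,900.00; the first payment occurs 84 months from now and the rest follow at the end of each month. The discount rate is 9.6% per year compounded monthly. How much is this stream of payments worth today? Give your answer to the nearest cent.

A$345,796.46

Ordinary annuity of 300 payments, first payment at period 84.
Periodic rate r = 0.096/12 per month; n is counted in months.
The ordinary-annuity PV formula values the stream one period before the first payment (period 83); discount that back 83 periods:
PV₀ = 5,900 × [1 − (1+r)^−300] / r × (1+r)^−83 = A$345,796.46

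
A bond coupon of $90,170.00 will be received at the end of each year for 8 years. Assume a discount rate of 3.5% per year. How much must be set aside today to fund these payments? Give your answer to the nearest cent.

This is an ordinary annuity: 8 payments of $90,170.00 at the end of each year.
Periodic rate r = 0.035 per year.
PV = PMT × [(1 − (1+r)^−n)/r] = 90,170 × [1 − (1+r)^−8] / r = $619,824.57

$619,824.57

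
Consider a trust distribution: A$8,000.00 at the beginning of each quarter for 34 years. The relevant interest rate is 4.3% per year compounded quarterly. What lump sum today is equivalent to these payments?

A$576,484.63

This is an annuity due: 136 payments of A$8,000.00 at the beginning of each quarter.
Periodic rate r = 0.043/4 per quarter; n is counted in quarters.
PV = PMT × [(1 − (1+r)^−n)/r] × (1+r) = 8,000 × [1 − (1+r)^−136] / r × (1+r) = A$576,484.63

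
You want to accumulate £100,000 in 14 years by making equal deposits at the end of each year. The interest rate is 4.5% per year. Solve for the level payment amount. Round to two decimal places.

Level ordinary annuity; solve FV = PMT × [((1+r)^n − 1)/r] for PMT.
Periodic rate r = 0.045 per year.
With n = 14: PMT = 100,000 / ([((1+r)^n − 1)/r]) = £5,282.03

£5,282.03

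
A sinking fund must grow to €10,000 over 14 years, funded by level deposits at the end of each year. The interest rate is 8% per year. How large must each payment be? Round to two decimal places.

€412.97

Level ordinary annuity; solve FV = PMT × [((1+r)^n − 1)/r] for PMT.
Periodic rate r = 0.08 per year.
With n = 14: PMT = 10,000 / ([((1+r)^n − 1)/r]) = €412.97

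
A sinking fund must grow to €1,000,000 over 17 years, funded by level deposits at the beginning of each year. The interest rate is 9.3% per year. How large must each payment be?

€24,072.31

Level annuity due; solve FV = PMT × [((1+r)^n − 1)/r] × (1+r) for PMT.
Periodic rate r = 0.093 per year.
With n = 17: PMT = 1,000,000 / ([((1+r)^n − 1)/r] × (1+r)) = €24,072.31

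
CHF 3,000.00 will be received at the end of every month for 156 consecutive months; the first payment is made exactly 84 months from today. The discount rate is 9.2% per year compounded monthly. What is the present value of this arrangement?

Ordinary annuity of 156 payments, first payment at period 84.
Periodic rate r = 0.092/12 per month; n is counted in months.
The ordinary-annuity PV formula values the stream one period before the first payment (period 83); discount that back 83 periods:
PV₀ = 3,000 × [1 − (1+r)^−156] / r × (1+r)^−83 = CHF 144,529.55

CHF 144,529.55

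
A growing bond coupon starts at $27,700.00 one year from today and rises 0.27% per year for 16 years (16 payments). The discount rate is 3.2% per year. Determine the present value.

Periodic rate r = 0.032 per year.
Growing ordinary annuity: PV = PMT₁ × [1 − ((1+g)/(1+r))^n] / (r − g) = 27,700 × [1 − ((1+0.0027)/(1+r))^16] / (r − 0.0027) = $349,080.93.

$349,080.93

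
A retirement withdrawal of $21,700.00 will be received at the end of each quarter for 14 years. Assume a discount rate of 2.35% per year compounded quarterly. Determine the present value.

This is an ordinary annuity: 56 payments of $21,700.00 at the end of each quarter.
Periodic rate r = 0.0235/4 per quarter; n is counted in quarters.
PV = PMT × [(1 − (1+r)^−n)/r] = 21,700 × [1 − (1+r)^−56] / r = $1,032,971.24

$1,032,971.24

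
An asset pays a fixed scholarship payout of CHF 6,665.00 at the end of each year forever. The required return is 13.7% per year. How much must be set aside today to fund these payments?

Periodic rate r = 0.137 per year.
Level perpetuity: PV = PMT / r = 6,665 / (0.137) = CHF 48,649.64.

CHF 48,649.64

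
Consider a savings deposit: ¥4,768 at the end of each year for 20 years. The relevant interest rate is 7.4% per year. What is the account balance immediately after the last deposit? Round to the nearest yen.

¥204,220

This is an ordinary annuity: 20 deposits of ¥4,768 at the end of each year.
Periodic rate r = 0.074 per year.
FV = PMT × [((1+r)^n − 1)/r] = 4,768 × [(1+r)^20 − 1] / r = ¥204,220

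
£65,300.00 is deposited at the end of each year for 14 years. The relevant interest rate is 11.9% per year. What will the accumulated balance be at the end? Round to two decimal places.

This is an ordinary annuity: 14 deposits of £65,300.00 at the end of each year.
Periodic rate r = 0.119 per year.
FV = PMT × [((1+r)^n − 1)/r] = 65,300 × [(1+r)^14 − 1] / r = £2,099,683.99

£2,099,683.99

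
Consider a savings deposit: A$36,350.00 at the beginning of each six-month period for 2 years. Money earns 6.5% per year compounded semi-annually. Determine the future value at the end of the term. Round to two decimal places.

This is an annuity due: 4 deposits of A$36,350.00 at the beginning of each six-month period.
Periodic rate r = 0.065/2 per half-year; n is counted in half-years.
FV = PMT × [((1+r)^n − 1)/r] × (1+r) = 36,350 × [(1+r)^4 − 1] / r × (1+r) = A$157,603.98

A$157,603.98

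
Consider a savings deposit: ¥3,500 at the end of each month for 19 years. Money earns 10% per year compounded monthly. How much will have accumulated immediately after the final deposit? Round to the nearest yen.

This is an ordinary annuity: 228 deposits of ¥3,500 at the end of each month.
Periodic rate r = 0.1/12 per month; n is counted in months.
FV = PMT × [((1+r)^n − 1)/r] = 3,500 × [(1+r)^228 − 1] / r = ¥2,366,055

¥2,366,055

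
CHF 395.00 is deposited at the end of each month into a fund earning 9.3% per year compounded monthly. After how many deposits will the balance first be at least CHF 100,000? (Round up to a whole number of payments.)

Periodic rate r = 0.093/12 per month; n is counted in months.
Ordinary annuity FV: 100,000 = 395 × [((1+r)^n − 1)/r].
(1+r)^n = 1 + 100,000 × r / 395, so n = ln(1 + 100,000·r/395) / ln(1+r) = 140.65.
Round up to a whole number of payments: n = 141.

141 payments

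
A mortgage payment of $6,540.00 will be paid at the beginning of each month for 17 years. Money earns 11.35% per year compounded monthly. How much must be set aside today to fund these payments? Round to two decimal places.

$595,707.22

This is an annuity due: 204 payments of $6,540.00 at the beginning of each month.
Periodic rate r = 0.1135/12 per month; n is counted in months.
PV = PMT × [(1 − (1+r)^−n)/r] × (1+r) = 6,540 × [1 − (1+r)^−204] / r × (1+r) = $595,707.22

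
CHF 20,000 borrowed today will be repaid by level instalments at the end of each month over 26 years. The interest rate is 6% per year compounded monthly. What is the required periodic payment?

CHF 126.74

Level ordinary annuity; solve PV = PMT × [(1 − (1+r)^−n)/r] for PMT.
Periodic rate r = 0.06/12 per month; n is counted in months.
With n = 312: PMT = 20,000 / ([(1 − (1+r)^−n)/r]) = CHF 126.74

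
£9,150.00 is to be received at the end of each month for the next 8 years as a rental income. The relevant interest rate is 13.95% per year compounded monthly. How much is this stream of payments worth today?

£527,588.62

This is an ordinary annuity: 96 payments of £9,150.00 at the end of each month.
Periodic rate r = 0.1395/12 per month; n is counted in months.
PV = PMT × [(1 − (1+r)^−n)/r] = 9,150 × [1 − (1+r)^−96] / r = £527,588.62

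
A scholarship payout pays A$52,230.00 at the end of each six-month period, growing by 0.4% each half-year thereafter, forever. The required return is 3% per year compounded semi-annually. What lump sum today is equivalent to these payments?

Periodic rate r = 0.03/2 per half-year.
Growing perpetuity (Gordon): PV = PMT₁ / (r − g) = 52,230 / (r − 0.004) = A$4,748,181.82.

A$4,748,181.82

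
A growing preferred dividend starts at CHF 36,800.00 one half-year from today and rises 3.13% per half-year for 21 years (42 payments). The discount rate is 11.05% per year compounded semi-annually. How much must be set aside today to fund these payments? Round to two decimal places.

CHF 950,682.48

Periodic rate r = 0.1105/2 per half-year; n is counted in half-years.
Growing ordinary annuity: PV = PMT₁ × [1 − ((1+g)/(1+r))^n] / (r − g) = 36,800 × [1 − ((1+0.0313)/(1+r))^42] / (r − 0.0313) = CHF 950,682.48.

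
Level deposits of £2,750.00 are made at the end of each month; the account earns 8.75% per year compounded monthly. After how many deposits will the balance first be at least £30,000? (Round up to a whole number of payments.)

Periodic rate r = 0.0875/12 per month; n is counted in months.
Ordinary annuity FV: 30,000 = 2,750 × [((1+r)^n − 1)/r].
(1+r)^n = 1 + 30,000 × r / 2,750, so n = ln(1 + 30,000·r/2,750) / ln(1+r) = 10.54.
Round up to a whole number of payments: n = 11.

11 payments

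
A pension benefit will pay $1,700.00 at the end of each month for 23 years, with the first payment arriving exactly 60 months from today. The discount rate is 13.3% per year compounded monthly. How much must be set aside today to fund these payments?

Ordinary annuity of 276 payments, first payment at period 60.
Periodic rate r = 0.133/12 per month; n is counted in months.
The ordinary-annuity PV formula values the stream one period before the first payment (period 59); discount that back 59 periods:
PV₀ = 1,700 × [1 − (1+r)^−276] / r × (1+r)^−59 = $76,226.85

$76,226.85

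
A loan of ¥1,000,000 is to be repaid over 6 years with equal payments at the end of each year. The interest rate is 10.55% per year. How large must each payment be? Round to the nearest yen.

¥233,320

Level ordinary annuity; solve PV = PMT × [(1 − (1+r)^−n)/r] for PMT.
Periodic rate r = 0.1055 per year.
With n = 6: PMT = 1,000,000 / ([(1 − (1+r)^−n)/r]) = ¥233,320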